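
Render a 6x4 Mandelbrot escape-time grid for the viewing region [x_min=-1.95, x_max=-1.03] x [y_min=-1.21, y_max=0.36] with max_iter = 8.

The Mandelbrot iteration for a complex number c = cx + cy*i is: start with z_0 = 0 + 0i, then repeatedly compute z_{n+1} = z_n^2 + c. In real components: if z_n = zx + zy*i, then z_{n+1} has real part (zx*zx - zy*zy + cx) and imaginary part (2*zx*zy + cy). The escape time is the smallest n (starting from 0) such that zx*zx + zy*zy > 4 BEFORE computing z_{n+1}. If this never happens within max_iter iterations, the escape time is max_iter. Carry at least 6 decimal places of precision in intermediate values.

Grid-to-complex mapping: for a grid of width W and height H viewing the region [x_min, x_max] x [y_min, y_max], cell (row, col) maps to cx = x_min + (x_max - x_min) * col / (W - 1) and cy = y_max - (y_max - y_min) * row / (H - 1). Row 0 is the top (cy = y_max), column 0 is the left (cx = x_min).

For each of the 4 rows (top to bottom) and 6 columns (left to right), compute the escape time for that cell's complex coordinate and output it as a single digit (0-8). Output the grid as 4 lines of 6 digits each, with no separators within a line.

Answer: 234588
445888
133334
112223

Derivation:
(row=0, col=0): c = -1.9500 + 0.3600i → escape time 2
(row=0, col=1): c = -1.7660 + 0.3600i → escape time 3
(row=0, col=2): c = -1.5820 + 0.3600i → escape time 4
(row=0, col=3): c = -1.3980 + 0.3600i → escape time 5
(row=0, col=4): c = -1.2140 + 0.3600i → escape time 8
(row=0, col=5): c = -1.0300 + 0.3600i → escape time 8
(row=1, col=0): c = -1.9500 + -0.1633i → escape time 4
(row=1, col=1): c = -1.7660 + -0.1633i → escape time 4
(row=1, col=2): c = -1.5820 + -0.1633i → escape time 5
(row=1, col=3): c = -1.3980 + -0.1633i → escape time 8
(row=1, col=4): c = -1.2140 + -0.1633i → escape time 8
(row=1, col=5): c = -1.0300 + -0.1633i → escape time 8
(row=2, col=0): c = -1.9500 + -0.6867i → escape time 1
(row=2, col=1): c = -1.7660 + -0.6867i → escape time 3
(row=2, col=2): c = -1.5820 + -0.6867i → escape time 3
(row=2, col=3): c = -1.3980 + -0.6867i → escape time 3
(row=2, col=4): c = -1.2140 + -0.6867i → escape time 3
(row=2, col=5): c = -1.0300 + -0.6867i → escape time 4
(row=3, col=0): c = -1.9500 + -1.2100i → escape time 1
(row=3, col=1): c = -1.7660 + -1.2100i → escape time 1
(row=3, col=2): c = -1.5820 + -1.2100i → escape time 2
(row=3, col=3): c = -1.3980 + -1.2100i → escape time 2
(row=3, col=4): c = -1.2140 + -1.2100i → escape time 2
(row=3, col=5): c = -1.0300 + -1.2100i → escape time 3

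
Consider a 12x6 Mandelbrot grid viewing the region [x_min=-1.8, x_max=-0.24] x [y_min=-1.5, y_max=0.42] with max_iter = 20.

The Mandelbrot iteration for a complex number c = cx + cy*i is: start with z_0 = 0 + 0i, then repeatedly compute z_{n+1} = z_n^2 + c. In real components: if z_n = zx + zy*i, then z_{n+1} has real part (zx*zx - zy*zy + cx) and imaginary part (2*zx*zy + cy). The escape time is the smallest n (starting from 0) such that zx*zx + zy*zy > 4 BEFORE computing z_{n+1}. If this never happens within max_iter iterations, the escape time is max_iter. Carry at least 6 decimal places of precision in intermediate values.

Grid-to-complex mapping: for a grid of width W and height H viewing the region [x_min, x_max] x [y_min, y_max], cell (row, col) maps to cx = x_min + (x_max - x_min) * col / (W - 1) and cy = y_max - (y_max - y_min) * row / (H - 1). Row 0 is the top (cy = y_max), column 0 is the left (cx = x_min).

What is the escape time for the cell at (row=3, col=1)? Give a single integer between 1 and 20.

z_0 = 0 + 0i, c = -1.6582 + -0.7320i
Iter 1: z = -1.6582 + -0.7320i, |z|^2 = 3.2854
Iter 2: z = 0.5556 + 1.6956i, |z|^2 = 3.1836
Iter 3: z = -4.2245 + 1.1520i, |z|^2 = 19.1737
Escaped at iteration 3

Answer: 3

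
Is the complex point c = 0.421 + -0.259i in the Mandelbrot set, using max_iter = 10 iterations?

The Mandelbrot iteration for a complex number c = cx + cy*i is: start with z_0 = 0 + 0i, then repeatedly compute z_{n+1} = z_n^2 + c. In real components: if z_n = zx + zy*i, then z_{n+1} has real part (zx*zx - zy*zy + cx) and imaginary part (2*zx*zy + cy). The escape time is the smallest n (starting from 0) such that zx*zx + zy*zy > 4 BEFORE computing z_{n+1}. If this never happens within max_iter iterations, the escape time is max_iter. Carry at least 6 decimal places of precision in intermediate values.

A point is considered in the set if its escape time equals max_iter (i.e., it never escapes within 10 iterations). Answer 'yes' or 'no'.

z_0 = 0 + 0i, c = 0.4210 + -0.2590i
Iter 1: z = 0.4210 + -0.2590i, |z|^2 = 0.2443
Iter 2: z = 0.5312 + -0.4771i, |z|^2 = 0.5097
Iter 3: z = 0.4755 + -0.7658i, |z|^2 = 0.8126
Iter 4: z = 0.0607 + -0.9873i, |z|^2 = 0.9785
Iter 5: z = -0.5501 + -0.3788i, |z|^2 = 0.4461
Iter 6: z = 0.5802 + 0.1578i, |z|^2 = 0.3615
Iter 7: z = 0.7327 + -0.0759i, |z|^2 = 0.5426
Iter 8: z = 0.9521 + -0.3703i, |z|^2 = 1.0436
Iter 9: z = 1.1904 + -0.9641i, |z|^2 = 2.3464
Did not escape in 10 iterations → in set

Answer: yes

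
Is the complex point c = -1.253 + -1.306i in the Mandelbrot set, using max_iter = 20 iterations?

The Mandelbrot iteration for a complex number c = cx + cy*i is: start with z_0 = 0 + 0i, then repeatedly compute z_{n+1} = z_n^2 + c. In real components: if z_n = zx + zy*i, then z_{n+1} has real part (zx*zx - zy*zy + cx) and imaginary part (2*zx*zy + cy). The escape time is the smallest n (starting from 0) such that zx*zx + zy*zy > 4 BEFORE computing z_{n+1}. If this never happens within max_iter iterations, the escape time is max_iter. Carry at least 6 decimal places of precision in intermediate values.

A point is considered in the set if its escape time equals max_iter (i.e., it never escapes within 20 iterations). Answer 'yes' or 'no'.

z_0 = 0 + 0i, c = -1.2530 + -1.3060i
Iter 1: z = -1.2530 + -1.3060i, |z|^2 = 3.2756
Iter 2: z = -1.3886 + 1.9668i, |z|^2 = 5.7967
Escaped at iteration 2

Answer: no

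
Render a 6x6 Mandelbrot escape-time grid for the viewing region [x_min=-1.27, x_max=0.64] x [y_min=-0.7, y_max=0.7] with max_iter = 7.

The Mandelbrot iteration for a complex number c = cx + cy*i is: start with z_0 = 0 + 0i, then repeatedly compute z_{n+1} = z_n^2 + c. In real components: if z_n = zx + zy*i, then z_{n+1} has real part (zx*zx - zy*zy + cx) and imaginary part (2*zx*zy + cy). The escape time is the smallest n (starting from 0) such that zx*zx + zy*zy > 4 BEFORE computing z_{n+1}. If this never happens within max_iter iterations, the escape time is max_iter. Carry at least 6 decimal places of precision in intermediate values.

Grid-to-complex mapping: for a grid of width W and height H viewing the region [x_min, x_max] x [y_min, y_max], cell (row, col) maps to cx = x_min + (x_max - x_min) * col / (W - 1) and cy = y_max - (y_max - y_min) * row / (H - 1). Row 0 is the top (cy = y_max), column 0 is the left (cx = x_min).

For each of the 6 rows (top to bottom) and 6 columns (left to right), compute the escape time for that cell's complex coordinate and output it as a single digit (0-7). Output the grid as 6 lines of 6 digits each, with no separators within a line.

(row=0, col=0): c = -1.2700 + 0.7000i → escape time 3
(row=0, col=1): c = -0.8880 + 0.7000i → escape time 4
(row=0, col=2): c = -0.5060 + 0.7000i → escape time 7
(row=0, col=3): c = -0.1240 + 0.7000i → escape time 7
(row=0, col=4): c = 0.2580 + 0.7000i → escape time 6
(row=0, col=5): c = 0.6400 + 0.7000i → escape time 3
(row=1, col=0): c = -1.2700 + 0.4200i → escape time 7
(row=1, col=1): c = -0.8880 + 0.4200i → escape time 7
(row=1, col=2): c = -0.5060 + 0.4200i → escape time 7
(row=1, col=3): c = -0.1240 + 0.4200i → escape time 7
(row=1, col=4): c = 0.2580 + 0.4200i → escape time 7
(row=1, col=5): c = 0.6400 + 0.4200i → escape time 3
(row=2, col=0): c = -1.2700 + 0.1400i → escape time 7
(row=2, col=1): c = -0.8880 + 0.1400i → escape time 7
(row=2, col=2): c = -0.5060 + 0.1400i → escape time 7
(row=2, col=3): c = -0.1240 + 0.1400i → escape time 7
(row=2, col=4): c = 0.2580 + 0.1400i → escape time 7
(row=2, col=5): c = 0.6400 + 0.1400i → escape time 4
(row=3, col=0): c = -1.2700 + -0.1400i → escape time 7
(row=3, col=1): c = -0.8880 + -0.1400i → escape time 7
(row=3, col=2): c = -0.5060 + -0.1400i → escape time 7
(row=3, col=3): c = -0.1240 + -0.1400i → escape time 7
(row=3, col=4): c = 0.2580 + -0.1400i → escape time 7
(row=3, col=5): c = 0.6400 + -0.1400i → escape time 4
(row=4, col=0): c = -1.2700 + -0.4200i → escape time 7
(row=4, col=1): c = -0.8880 + -0.4200i → escape time 7
(row=4, col=2): c = -0.5060 + -0.4200i → escape time 7
(row=4, col=3): c = -0.1240 + -0.4200i → escape time 7
(row=4, col=4): c = 0.2580 + -0.4200i → escape time 7
(row=4, col=5): c = 0.6400 + -0.4200i → escape time 3
(row=5, col=0): c = -1.2700 + -0.7000i → escape time 3
(row=5, col=1): c = -0.8880 + -0.7000i → escape time 4
(row=5, col=2): c = -0.5060 + -0.7000i → escape time 7
(row=5, col=3): c = -0.1240 + -0.7000i → escape time 7
(row=5, col=4): c = 0.2580 + -0.7000i → escape time 6
(row=5, col=5): c = 0.6400 + -0.7000i → escape time 3

Answer: 347763
777773
777774
777774
777773
347763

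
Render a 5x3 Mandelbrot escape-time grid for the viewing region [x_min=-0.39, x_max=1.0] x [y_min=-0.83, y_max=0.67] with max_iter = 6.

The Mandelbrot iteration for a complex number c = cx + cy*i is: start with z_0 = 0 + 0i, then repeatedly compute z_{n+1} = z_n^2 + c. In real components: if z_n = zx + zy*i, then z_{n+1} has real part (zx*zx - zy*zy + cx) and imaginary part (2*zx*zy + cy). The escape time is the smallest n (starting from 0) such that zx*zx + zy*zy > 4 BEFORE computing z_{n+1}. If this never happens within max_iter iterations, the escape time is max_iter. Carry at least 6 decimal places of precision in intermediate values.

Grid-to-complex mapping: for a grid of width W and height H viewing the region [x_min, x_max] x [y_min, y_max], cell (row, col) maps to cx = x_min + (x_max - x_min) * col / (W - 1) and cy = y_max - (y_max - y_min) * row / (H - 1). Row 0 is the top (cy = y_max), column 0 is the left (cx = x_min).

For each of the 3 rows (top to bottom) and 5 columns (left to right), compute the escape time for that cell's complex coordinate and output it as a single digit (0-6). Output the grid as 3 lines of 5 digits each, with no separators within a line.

Answer: 66632
66642
66432

Derivation:
(row=0, col=0): c = -0.3900 + 0.6700i → escape time 6
(row=0, col=1): c = -0.0425 + 0.6700i → escape time 6
(row=0, col=2): c = 0.3050 + 0.6700i → escape time 6
(row=0, col=3): c = 0.6525 + 0.6700i → escape time 3
(row=0, col=4): c = 1.0000 + 0.6700i → escape time 2
(row=1, col=0): c = -0.3900 + -0.0800i → escape time 6
(row=1, col=1): c = -0.0425 + -0.0800i → escape time 6
(row=1, col=2): c = 0.3050 + -0.0800i → escape time 6
(row=1, col=3): c = 0.6525 + -0.0800i → escape time 4
(row=1, col=4): c = 1.0000 + -0.0800i → escape time 2
(row=2, col=0): c = -0.3900 + -0.8300i → escape time 6
(row=2, col=1): c = -0.0425 + -0.8300i → escape time 6
(row=2, col=2): c = 0.3050 + -0.8300i → escape time 4
(row=2, col=3): c = 0.6525 + -0.8300i → escape time 3
(row=2, col=4): c = 1.0000 + -0.8300i → escape time 2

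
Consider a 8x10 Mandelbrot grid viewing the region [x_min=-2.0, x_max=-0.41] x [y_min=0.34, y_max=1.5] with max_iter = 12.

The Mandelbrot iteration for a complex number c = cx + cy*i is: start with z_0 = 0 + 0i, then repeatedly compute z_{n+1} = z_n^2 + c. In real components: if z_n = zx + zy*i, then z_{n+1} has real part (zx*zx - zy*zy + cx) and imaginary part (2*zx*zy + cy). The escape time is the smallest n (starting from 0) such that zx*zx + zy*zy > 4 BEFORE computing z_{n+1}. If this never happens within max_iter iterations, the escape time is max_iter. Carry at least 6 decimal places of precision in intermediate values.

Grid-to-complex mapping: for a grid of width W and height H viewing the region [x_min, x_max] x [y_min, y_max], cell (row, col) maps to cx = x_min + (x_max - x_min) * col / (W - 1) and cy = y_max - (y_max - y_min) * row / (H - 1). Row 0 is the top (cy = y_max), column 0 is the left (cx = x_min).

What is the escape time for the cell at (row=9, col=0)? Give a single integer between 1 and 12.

z_0 = 0 + 0i, c = -2.0000 + 0.3400i
Iter 1: z = -2.0000 + 0.3400i, |z|^2 = 4.1156
Escaped at iteration 1

Answer: 1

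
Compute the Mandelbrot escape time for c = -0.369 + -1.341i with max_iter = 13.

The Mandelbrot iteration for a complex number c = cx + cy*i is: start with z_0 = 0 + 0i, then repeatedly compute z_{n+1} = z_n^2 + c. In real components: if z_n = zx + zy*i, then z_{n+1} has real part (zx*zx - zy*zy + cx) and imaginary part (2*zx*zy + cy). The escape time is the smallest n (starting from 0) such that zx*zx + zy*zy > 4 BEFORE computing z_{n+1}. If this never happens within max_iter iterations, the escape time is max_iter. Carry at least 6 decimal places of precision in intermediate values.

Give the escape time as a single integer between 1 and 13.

z_0 = 0 + 0i, c = -0.3690 + -1.3410i
Iter 1: z = -0.3690 + -1.3410i, |z|^2 = 1.9344
Iter 2: z = -2.0311 + -0.3513i, |z|^2 = 4.2489
Escaped at iteration 2

Answer: 2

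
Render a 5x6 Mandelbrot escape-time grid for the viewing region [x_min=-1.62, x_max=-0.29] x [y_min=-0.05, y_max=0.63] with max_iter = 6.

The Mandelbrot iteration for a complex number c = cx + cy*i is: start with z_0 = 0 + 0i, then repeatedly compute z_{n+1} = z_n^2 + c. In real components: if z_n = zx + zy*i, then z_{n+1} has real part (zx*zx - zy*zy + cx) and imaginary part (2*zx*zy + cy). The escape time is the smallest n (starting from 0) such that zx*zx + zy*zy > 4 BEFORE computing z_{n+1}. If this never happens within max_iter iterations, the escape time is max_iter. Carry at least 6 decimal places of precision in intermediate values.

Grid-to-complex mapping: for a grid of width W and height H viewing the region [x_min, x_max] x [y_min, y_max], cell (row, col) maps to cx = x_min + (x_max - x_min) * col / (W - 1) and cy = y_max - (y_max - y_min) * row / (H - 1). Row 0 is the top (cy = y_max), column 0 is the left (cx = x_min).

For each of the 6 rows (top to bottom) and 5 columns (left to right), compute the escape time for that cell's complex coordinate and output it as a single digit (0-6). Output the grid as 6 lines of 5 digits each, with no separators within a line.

Answer: 33466
34566
46666
46666
66666
66666

Derivation:
(row=0, col=0): c = -1.6200 + 0.6300i → escape time 3
(row=0, col=1): c = -1.2875 + 0.6300i → escape time 3
(row=0, col=2): c = -0.9550 + 0.6300i → escape time 4
(row=0, col=3): c = -0.6225 + 0.6300i → escape time 6
(row=0, col=4): c = -0.2900 + 0.6300i → escape time 6
(row=1, col=0): c = -1.6200 + 0.4940i → escape time 3
(row=1, col=1): c = -1.2875 + 0.4940i → escape time 4
(row=1, col=2): c = -0.9550 + 0.4940i → escape time 5
(row=1, col=3): c = -0.6225 + 0.4940i → escape time 6
(row=1, col=4): c = -0.2900 + 0.4940i → escape time 6
(row=2, col=0): c = -1.6200 + 0.3580i → escape time 4
(row=2, col=1): c = -1.2875 + 0.3580i → escape time 6
(row=2, col=2): c = -0.9550 + 0.3580i → escape time 6
(row=2, col=3): c = -0.6225 + 0.3580i → escape time 6
(row=2, col=4): c = -0.2900 + 0.3580i → escape time 6
(row=3, col=0): c = -1.6200 + 0.2220i → escape time 4
(row=3, col=1): c = -1.2875 + 0.2220i → escape time 6
(row=3, col=2): c = -0.9550 + 0.2220i → escape time 6
(row=3, col=3): c = -0.6225 + 0.2220i → escape time 6
(row=3, col=4): c = -0.2900 + 0.2220i → escape time 6
(row=4, col=0): c = -1.6200 + 0.0860i → escape time 6
(row=4, col=1): c = -1.2875 + 0.0860i → escape time 6
(row=4, col=2): c = -0.9550 + 0.0860i → escape time 6
(row=4, col=3): c = -0.6225 + 0.0860i → escape time 6
(row=4, col=4): c = -0.2900 + 0.0860i → escape time 6
(row=5, col=0): c = -1.6200 + -0.0500i → escape time 6
(row=5, col=1): c = -1.2875 + -0.0500i → escape time 6
(row=5, col=2): c = -0.9550 + -0.0500i → escape time 6
(row=5, col=3): c = -0.6225 + -0.0500i → escape time 6
(row=5, col=4): c = -0.2900 + -0.0500i → escape time 6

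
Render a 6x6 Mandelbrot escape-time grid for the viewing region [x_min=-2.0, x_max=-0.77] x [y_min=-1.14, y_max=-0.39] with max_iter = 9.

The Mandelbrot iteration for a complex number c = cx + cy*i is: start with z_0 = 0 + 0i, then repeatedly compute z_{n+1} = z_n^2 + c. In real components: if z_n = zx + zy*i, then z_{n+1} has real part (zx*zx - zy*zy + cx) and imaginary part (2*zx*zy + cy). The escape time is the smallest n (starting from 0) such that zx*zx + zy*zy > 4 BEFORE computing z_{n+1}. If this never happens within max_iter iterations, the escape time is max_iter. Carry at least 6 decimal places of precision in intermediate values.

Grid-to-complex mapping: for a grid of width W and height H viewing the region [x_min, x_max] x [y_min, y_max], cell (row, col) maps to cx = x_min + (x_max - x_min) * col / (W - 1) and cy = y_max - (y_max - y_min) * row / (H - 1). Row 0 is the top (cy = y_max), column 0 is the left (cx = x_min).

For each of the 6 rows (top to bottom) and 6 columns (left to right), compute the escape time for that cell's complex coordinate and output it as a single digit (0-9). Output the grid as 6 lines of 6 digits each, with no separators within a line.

Answer: 134998
133456
133345
123334
112333
112333

Derivation:
(row=0, col=0): c = -2.0000 + -0.3900i → escape time 1
(row=0, col=1): c = -1.7540 + -0.3900i → escape time 3
(row=0, col=2): c = -1.5080 + -0.3900i → escape time 4
(row=0, col=3): c = -1.2620 + -0.3900i → escape time 9
(row=0, col=4): c = -1.0160 + -0.3900i → escape time 9
(row=0, col=5): c = -0.7700 + -0.3900i → escape time 8
(row=1, col=0): c = -2.0000 + -0.5400i → escape time 1
(row=1, col=1): c = -1.7540 + -0.5400i → escape time 3
(row=1, col=2): c = -1.5080 + -0.5400i → escape time 3
(row=1, col=3): c = -1.2620 + -0.5400i → escape time 4
(row=1, col=4): c = -1.0160 + -0.5400i → escape time 5
(row=1, col=5): c = -0.7700 + -0.5400i → escape time 6
(row=2, col=0): c = -2.0000 + -0.6900i → escape time 1
(row=2, col=1): c = -1.7540 + -0.6900i → escape time 3
(row=2, col=2): c = -1.5080 + -0.6900i → escape time 3
(row=2, col=3): c = -1.2620 + -0.6900i → escape time 3
(row=2, col=4): c = -1.0160 + -0.6900i → escape time 4
(row=2, col=5): c = -0.7700 + -0.6900i → escape time 5
(row=3, col=0): c = -2.0000 + -0.8400i → escape time 1
(row=3, col=1): c = -1.7540 + -0.8400i → escape time 2
(row=3, col=2): c = -1.5080 + -0.8400i → escape time 3
(row=3, col=3): c = -1.2620 + -0.8400i → escape time 3
(row=3, col=4): c = -1.0160 + -0.8400i → escape time 3
(row=3, col=5): c = -0.7700 + -0.8400i → escape time 4
(row=4, col=0): c = -2.0000 + -0.9900i → escape time 1
(row=4, col=1): c = -1.7540 + -0.9900i → escape time 1
(row=4, col=2): c = -1.5080 + -0.9900i → escape time 2
(row=4, col=3): c = -1.2620 + -0.9900i → escape time 3
(row=4, col=4): c = -1.0160 + -0.9900i → escape time 3
(row=4, col=5): c = -0.7700 + -0.9900i → escape time 3
(row=5, col=0): c = -2.0000 + -1.1400i → escape time 1
(row=5, col=1): c = -1.7540 + -1.1400i → escape time 1
(row=5, col=2): c = -1.5080 + -1.1400i → escape time 2
(row=5, col=3): c = -1.2620 + -1.1400i → escape time 3
(row=5, col=4): c = -1.0160 + -1.1400i → escape time 3
(row=5, col=5): c = -0.7700 + -1.1400i → escape time 3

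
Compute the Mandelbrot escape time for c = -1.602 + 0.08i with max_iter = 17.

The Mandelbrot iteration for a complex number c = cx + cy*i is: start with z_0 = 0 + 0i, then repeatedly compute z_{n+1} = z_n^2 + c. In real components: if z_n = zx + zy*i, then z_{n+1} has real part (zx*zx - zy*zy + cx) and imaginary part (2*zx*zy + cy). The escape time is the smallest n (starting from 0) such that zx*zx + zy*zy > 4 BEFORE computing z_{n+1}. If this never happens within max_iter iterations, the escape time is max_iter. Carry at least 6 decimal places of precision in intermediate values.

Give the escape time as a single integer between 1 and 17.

Answer: 6

Derivation:
z_0 = 0 + 0i, c = -1.6020 + 0.0800i
Iter 1: z = -1.6020 + 0.0800i, |z|^2 = 2.5728
Iter 2: z = 0.9580 + -0.1763i, |z|^2 = 0.9489
Iter 3: z = -0.7153 + -0.2578i, |z|^2 = 0.5782
Iter 4: z = -1.1568 + 0.4489i, |z|^2 = 1.5397
Iter 5: z = -0.4653 + -0.9585i, |z|^2 = 1.1352
Iter 6: z = -2.3042 + 0.9720i, |z|^2 = 6.2540
Escaped at iteration 6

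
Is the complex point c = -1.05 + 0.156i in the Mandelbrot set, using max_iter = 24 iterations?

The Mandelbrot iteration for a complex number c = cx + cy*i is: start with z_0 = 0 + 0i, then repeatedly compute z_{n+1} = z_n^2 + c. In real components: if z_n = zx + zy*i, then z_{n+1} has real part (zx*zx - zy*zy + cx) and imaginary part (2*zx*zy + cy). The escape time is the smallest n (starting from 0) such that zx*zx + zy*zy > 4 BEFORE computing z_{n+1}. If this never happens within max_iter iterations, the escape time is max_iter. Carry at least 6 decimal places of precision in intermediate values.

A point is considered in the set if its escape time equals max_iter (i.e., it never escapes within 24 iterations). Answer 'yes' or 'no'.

z_0 = 0 + 0i, c = -1.0500 + 0.1560i
Iter 1: z = -1.0500 + 0.1560i, |z|^2 = 1.1268
Iter 2: z = 0.0282 + -0.1716i, |z|^2 = 0.0302
Iter 3: z = -1.0787 + 0.1463i, |z|^2 = 1.1849
Iter 4: z = 0.0921 + -0.1597i, |z|^2 = 0.0340
Iter 5: z = -1.0670 + 0.1266i, |z|^2 = 1.1546
Iter 6: z = 0.0725 + -0.1142i, |z|^2 = 0.0183
Iter 7: z = -1.0578 + 0.1394i, |z|^2 = 1.1383
Iter 8: z = 0.0494 + -0.1390i, |z|^2 = 0.0218
Iter 9: z = -1.0669 + 0.1423i, |z|^2 = 1.1585
Iter 10: z = 0.0680 + -0.1475i, |z|^2 = 0.0264
Iter 11: z = -1.0671 + 0.1359i, |z|^2 = 1.1573
Iter 12: z = 0.0703 + -0.1341i, |z|^2 = 0.0229
Iter 13: z = -1.0630 + 0.1371i, |z|^2 = 1.1489
Iter 14: z = 0.0613 + -0.1356i, |z|^2 = 0.0221
Iter 15: z = -1.0646 + 0.1394i, |z|^2 = 1.1529
Iter 16: z = 0.0640 + -0.1408i, |z|^2 = 0.0239
Iter 17: z = -1.0657 + 0.1380i, |z|^2 = 1.1548
Iter 18: z = 0.0667 + -0.1381i, |z|^2 = 0.0235
Iter 19: z = -1.0646 + 0.1376i, |z|^2 = 1.1523
Iter 20: z = 0.0645 + -0.1369i, |z|^2 = 0.0229
Iter 21: z = -1.0646 + 0.1383i, |z|^2 = 1.1525
Iter 22: z = 0.0642 + -0.1386i, |z|^2 = 0.0233
Iter 23: z = -1.0651 + 0.1382i, |z|^2 = 1.1535
Did not escape in 24 iterations → in set

Answer: yes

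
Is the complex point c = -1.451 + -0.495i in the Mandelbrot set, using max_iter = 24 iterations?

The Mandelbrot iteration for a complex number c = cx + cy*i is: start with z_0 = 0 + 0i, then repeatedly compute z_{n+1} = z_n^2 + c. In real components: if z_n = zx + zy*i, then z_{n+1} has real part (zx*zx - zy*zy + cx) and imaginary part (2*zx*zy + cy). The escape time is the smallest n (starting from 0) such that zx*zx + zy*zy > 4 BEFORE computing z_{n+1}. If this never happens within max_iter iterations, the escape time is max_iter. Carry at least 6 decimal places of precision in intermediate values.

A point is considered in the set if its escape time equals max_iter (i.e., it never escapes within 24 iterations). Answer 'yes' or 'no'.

Answer: no

Derivation:
z_0 = 0 + 0i, c = -1.4510 + -0.4950i
Iter 1: z = -1.4510 + -0.4950i, |z|^2 = 2.3504
Iter 2: z = 0.4094 + 0.9415i, |z|^2 = 1.0540
Iter 3: z = -2.1698 + 0.2758i, |z|^2 = 4.7842
Escaped at iteration 3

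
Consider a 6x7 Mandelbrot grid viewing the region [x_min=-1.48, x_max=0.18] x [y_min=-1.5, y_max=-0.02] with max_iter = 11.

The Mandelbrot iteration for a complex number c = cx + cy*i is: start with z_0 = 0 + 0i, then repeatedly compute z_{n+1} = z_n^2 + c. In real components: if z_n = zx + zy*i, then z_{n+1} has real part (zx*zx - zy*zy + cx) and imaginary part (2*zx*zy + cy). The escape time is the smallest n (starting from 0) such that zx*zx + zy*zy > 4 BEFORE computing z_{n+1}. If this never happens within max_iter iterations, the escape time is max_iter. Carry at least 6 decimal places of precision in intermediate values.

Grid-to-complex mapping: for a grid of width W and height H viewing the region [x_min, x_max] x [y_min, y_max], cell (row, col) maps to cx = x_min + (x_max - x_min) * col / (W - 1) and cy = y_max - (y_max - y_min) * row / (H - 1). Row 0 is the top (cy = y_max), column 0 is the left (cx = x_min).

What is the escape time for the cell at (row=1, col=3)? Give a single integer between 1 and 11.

z_0 = 0 + 0i, c = -0.4840 + -0.2667i
Iter 1: z = -0.4840 + -0.2667i, |z|^2 = 0.3054
Iter 2: z = -0.3209 + -0.0085i, |z|^2 = 0.1030
Iter 3: z = -0.3811 + -0.2612i, |z|^2 = 0.2135
Iter 4: z = -0.4070 + -0.0676i, |z|^2 = 0.1702
Iter 5: z = -0.3229 + -0.2117i, |z|^2 = 0.1491
Iter 6: z = -0.4245 + -0.1300i, |z|^2 = 0.1971
Iter 7: z = -0.3207 + -0.1563i, |z|^2 = 0.1273
Iter 8: z = -0.4056 + -0.1664i, |z|^2 = 0.1922
Iter 9: z = -0.3472 + -0.1317i, |z|^2 = 0.1379
Iter 10: z = -0.3808 + -0.1752i, |z|^2 = 0.1757

Answer: 11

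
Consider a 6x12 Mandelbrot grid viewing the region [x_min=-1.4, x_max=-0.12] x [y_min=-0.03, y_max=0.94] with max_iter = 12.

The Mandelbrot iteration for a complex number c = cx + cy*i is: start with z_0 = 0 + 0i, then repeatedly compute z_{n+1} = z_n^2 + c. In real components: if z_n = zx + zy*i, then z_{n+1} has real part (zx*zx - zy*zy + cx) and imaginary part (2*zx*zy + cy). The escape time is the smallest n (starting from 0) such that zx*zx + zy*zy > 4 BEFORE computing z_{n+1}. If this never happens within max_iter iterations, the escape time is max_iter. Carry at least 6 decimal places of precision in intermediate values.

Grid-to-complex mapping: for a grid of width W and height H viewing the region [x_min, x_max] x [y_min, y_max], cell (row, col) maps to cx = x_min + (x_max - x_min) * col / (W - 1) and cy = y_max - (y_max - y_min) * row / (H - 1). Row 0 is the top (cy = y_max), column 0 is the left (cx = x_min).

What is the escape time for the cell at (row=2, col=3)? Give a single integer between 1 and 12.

z_0 = 0 + 0i, c = -0.6320 + 0.7636i
Iter 1: z = -0.6320 + 0.7636i, |z|^2 = 0.9826
Iter 2: z = -0.8157 + -0.2016i, |z|^2 = 0.7060
Iter 3: z = -0.0072 + 1.0925i, |z|^2 = 1.1937
Iter 4: z = -1.8256 + 0.7478i, |z|^2 = 3.8919
Iter 5: z = 2.1415 + -1.9667i, |z|^2 = 8.4540
Escaped at iteration 5

Answer: 5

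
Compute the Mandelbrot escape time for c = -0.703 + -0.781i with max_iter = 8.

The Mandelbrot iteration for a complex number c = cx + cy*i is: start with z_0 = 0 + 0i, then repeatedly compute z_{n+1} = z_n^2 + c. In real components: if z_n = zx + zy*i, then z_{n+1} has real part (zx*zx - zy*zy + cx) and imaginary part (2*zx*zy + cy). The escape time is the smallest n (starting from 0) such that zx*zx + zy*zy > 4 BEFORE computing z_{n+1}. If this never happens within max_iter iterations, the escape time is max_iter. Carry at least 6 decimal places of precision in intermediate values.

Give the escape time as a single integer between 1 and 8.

Answer: 4

Derivation:
z_0 = 0 + 0i, c = -0.7030 + -0.7810i
Iter 1: z = -0.7030 + -0.7810i, |z|^2 = 1.1042
Iter 2: z = -0.8188 + 0.3171i, |z|^2 = 0.7709
Iter 3: z = -0.1332 + -1.3002i, |z|^2 = 1.7083
Iter 4: z = -2.3759 + -0.4346i, |z|^2 = 5.8336
Escaped at iteration 4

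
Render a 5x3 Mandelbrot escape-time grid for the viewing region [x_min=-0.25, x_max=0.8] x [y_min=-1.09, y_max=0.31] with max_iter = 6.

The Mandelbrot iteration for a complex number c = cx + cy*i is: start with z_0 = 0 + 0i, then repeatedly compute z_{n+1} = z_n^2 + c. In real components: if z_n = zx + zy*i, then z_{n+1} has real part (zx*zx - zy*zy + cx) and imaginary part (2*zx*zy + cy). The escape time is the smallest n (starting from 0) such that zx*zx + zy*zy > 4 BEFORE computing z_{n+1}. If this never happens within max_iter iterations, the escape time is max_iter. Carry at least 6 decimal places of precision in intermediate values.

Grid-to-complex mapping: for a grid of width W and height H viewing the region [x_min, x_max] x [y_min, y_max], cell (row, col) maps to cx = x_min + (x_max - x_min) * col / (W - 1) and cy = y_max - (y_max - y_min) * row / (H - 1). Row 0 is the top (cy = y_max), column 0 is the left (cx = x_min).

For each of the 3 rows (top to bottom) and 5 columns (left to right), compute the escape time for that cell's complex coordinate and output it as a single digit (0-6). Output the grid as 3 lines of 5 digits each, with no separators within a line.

(row=0, col=0): c = -0.2500 + 0.3100i → escape time 6
(row=0, col=1): c = 0.0125 + 0.3100i → escape time 6
(row=0, col=2): c = 0.2750 + 0.3100i → escape time 6
(row=0, col=3): c = 0.5375 + 0.3100i → escape time 4
(row=0, col=4): c = 0.8000 + 0.3100i → escape time 3
(row=1, col=0): c = -0.2500 + -0.3900i → escape time 6
(row=1, col=1): c = 0.0125 + -0.3900i → escape time 6
(row=1, col=2): c = 0.2750 + -0.3900i → escape time 6
(row=1, col=3): c = 0.5375 + -0.3900i → escape time 4
(row=1, col=4): c = 0.8000 + -0.3900i → escape time 3
(row=2, col=0): c = -0.2500 + -1.0900i → escape time 6
(row=2, col=1): c = 0.0125 + -1.0900i → escape time 4
(row=2, col=2): c = 0.2750 + -1.0900i → escape time 3
(row=2, col=3): c = 0.5375 + -1.0900i → escape time 2
(row=2, col=4): c = 0.8000 + -1.0900i → escape time 2

Answer: 66643
66643
64322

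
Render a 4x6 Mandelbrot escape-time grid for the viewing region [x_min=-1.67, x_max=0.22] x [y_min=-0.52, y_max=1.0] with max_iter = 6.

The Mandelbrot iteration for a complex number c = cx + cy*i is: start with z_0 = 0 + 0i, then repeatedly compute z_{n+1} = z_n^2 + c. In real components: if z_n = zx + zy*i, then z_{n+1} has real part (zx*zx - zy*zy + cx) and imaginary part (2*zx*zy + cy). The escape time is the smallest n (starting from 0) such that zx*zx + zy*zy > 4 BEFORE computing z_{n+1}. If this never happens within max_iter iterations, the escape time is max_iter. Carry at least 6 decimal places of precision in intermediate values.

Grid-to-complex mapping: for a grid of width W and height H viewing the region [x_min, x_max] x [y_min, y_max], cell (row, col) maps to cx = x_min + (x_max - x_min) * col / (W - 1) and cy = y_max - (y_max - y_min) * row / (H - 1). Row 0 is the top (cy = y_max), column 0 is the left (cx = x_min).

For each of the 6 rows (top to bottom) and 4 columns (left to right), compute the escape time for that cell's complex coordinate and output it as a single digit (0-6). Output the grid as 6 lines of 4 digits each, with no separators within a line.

Answer: 2344
3466
3666
6666
4666
3566

Derivation:
(row=0, col=0): c = -1.6700 + 1.0000i → escape time 2
(row=0, col=1): c = -1.0400 + 1.0000i → escape time 3
(row=0, col=2): c = -0.4100 + 1.0000i → escape time 4
(row=0, col=3): c = 0.2200 + 1.0000i → escape time 4
(row=1, col=0): c = -1.6700 + 0.6960i → escape time 3
(row=1, col=1): c = -1.0400 + 0.6960i → escape time 4
(row=1, col=2): c = -0.4100 + 0.6960i → escape time 6
(row=1, col=3): c = 0.2200 + 0.6960i → escape time 6
(row=2, col=0): c = -1.6700 + 0.3920i → escape time 3
(row=2, col=1): c = -1.0400 + 0.3920i → escape time 6
(row=2, col=2): c = -0.4100 + 0.3920i → escape time 6
(row=2, col=3): c = 0.2200 + 0.3920i → escape time 6
(row=3, col=0): c = -1.6700 + 0.0880i → escape time 6
(row=3, col=1): c = -1.0400 + 0.0880i → escape time 6
(row=3, col=2): c = -0.4100 + 0.0880i → escape time 6
(row=3, col=3): c = 0.2200 + 0.0880i → escape time 6
(row=4, col=0): c = -1.6700 + -0.2160i → escape time 4
(row=4, col=1): c = -1.0400 + -0.2160i → escape time 6
(row=4, col=2): c = -0.4100 + -0.2160i → escape time 6
(row=4, col=3): c = 0.2200 + -0.2160i → escape time 6
(row=5, col=0): c = -1.6700 + -0.5200i → escape time 3
(row=5, col=1): c = -1.0400 + -0.5200i → escape time 5
(row=5, col=2): c = -0.4100 + -0.5200i → escape time 6
(row=5, col=3): c = 0.2200 + -0.5200i → escape time 6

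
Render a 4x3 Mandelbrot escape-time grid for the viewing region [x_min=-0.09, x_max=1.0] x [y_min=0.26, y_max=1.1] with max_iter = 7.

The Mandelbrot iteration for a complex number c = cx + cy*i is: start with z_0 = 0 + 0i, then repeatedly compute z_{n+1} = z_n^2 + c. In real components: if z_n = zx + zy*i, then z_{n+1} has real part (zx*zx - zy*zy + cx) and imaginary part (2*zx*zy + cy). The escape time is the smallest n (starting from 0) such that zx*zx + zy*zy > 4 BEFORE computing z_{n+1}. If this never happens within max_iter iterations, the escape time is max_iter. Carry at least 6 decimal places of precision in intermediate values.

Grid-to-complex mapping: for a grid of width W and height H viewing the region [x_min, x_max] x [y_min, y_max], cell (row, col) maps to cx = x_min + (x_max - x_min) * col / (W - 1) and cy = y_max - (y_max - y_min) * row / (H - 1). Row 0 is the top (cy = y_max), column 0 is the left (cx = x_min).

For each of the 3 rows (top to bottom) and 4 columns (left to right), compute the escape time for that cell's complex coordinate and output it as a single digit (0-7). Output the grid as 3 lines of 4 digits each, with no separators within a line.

Answer: 5322
7732
7742

Derivation:
(row=0, col=0): c = -0.0900 + 1.1000i → escape time 5
(row=0, col=1): c = 0.2733 + 1.1000i → escape time 3
(row=0, col=2): c = 0.6367 + 1.1000i → escape time 2
(row=0, col=3): c = 1.0000 + 1.1000i → escape time 2
(row=1, col=0): c = -0.0900 + 0.6800i → escape time 7
(row=1, col=1): c = 0.2733 + 0.6800i → escape time 7
(row=1, col=2): c = 0.6367 + 0.6800i → escape time 3
(row=1, col=3): c = 1.0000 + 0.6800i → escape time 2
(row=2, col=0): c = -0.0900 + 0.2600i → escape time 7
(row=2, col=1): c = 0.2733 + 0.2600i → escape time 7
(row=2, col=2): c = 0.6367 + 0.2600i → escape time 4
(row=2, col=3): c = 1.0000 + 0.2600i → escape time 2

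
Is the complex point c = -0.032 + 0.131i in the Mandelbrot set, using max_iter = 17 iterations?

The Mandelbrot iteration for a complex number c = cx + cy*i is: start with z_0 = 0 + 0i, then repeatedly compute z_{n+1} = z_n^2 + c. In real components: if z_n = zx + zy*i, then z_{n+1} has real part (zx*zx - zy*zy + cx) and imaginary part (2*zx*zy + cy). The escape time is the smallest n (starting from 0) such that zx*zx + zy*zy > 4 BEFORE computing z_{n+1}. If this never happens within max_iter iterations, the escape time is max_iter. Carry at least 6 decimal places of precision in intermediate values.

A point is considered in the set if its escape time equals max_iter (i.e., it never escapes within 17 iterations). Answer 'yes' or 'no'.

Answer: yes

Derivation:
z_0 = 0 + 0i, c = -0.0320 + 0.1310i
Iter 1: z = -0.0320 + 0.1310i, |z|^2 = 0.0182
Iter 2: z = -0.0481 + 0.1226i, |z|^2 = 0.0174
Iter 3: z = -0.0447 + 0.1192i, |z|^2 = 0.0162
Iter 4: z = -0.0442 + 0.1203i, |z|^2 = 0.0164
Iter 5: z = -0.0445 + 0.1204i, |z|^2 = 0.0165
Iter 6: z = -0.0445 + 0.1203i, |z|^2 = 0.0164
Iter 7: z = -0.0445 + 0.1203i, |z|^2 = 0.0164
Iter 8: z = -0.0445 + 0.1203i, |z|^2 = 0.0165
Iter 9: z = -0.0445 + 0.1203i, |z|^2 = 0.0165
Iter 10: z = -0.0445 + 0.1203i, |z|^2 = 0.0165
Iter 11: z = -0.0445 + 0.1203i, |z|^2 = 0.0165
Iter 12: z = -0.0445 + 0.1203i, |z|^2 = 0.0165
Iter 13: z = -0.0445 + 0.1203i, |z|^2 = 0.0165
Iter 14: z = -0.0445 + 0.1203i, |z|^2 = 0.0165
Iter 15: z = -0.0445 + 0.1203i, |z|^2 = 0.0165
Iter 16: z = -0.0445 + 0.1203i, |z|^2 = 0.0165
Did not escape in 17 iterations → in set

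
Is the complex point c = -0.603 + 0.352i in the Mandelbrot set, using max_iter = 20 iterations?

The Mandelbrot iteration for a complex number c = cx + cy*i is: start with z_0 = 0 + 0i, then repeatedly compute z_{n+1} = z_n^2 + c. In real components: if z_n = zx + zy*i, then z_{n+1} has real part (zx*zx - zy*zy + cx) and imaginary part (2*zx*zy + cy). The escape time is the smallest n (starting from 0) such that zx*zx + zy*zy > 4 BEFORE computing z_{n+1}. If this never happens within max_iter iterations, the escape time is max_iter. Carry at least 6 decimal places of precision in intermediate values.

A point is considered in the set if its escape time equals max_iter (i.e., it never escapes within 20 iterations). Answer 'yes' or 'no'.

Answer: yes

Derivation:
z_0 = 0 + 0i, c = -0.6030 + 0.3520i
Iter 1: z = -0.6030 + 0.3520i, |z|^2 = 0.4875
Iter 2: z = -0.3633 + -0.0725i, |z|^2 = 0.1372
Iter 3: z = -0.4763 + 0.4047i, |z|^2 = 0.3906
Iter 4: z = -0.5399 + -0.0335i, |z|^2 = 0.2926
Iter 5: z = -0.3126 + 0.3882i, |z|^2 = 0.2484
Iter 6: z = -0.6560 + 0.1093i, |z|^2 = 0.4422
Iter 7: z = -0.1847 + 0.2086i, |z|^2 = 0.0776
Iter 8: z = -0.6124 + 0.2750i, |z|^2 = 0.4506
Iter 9: z = -0.3036 + 0.0152i, |z|^2 = 0.0924
Iter 10: z = -0.5111 + 0.3428i, |z|^2 = 0.3787
Iter 11: z = -0.4593 + 0.0017i, |z|^2 = 0.2109
Iter 12: z = -0.3921 + 0.3505i, |z|^2 = 0.2765
Iter 13: z = -0.5721 + 0.0772i, |z|^2 = 0.3333
Iter 14: z = -0.2816 + 0.2637i, |z|^2 = 0.1488
Iter 15: z = -0.5932 + 0.2035i, |z|^2 = 0.3933
Iter 16: z = -0.2925 + 0.1106i, |z|^2 = 0.0978
Iter 17: z = -0.5297 + 0.2873i, |z|^2 = 0.3631
Iter 18: z = -0.4050 + 0.0476i, |z|^2 = 0.1663
Iter 19: z = -0.4413 + 0.3134i, |z|^2 = 0.2929
Did not escape in 20 iterations → in set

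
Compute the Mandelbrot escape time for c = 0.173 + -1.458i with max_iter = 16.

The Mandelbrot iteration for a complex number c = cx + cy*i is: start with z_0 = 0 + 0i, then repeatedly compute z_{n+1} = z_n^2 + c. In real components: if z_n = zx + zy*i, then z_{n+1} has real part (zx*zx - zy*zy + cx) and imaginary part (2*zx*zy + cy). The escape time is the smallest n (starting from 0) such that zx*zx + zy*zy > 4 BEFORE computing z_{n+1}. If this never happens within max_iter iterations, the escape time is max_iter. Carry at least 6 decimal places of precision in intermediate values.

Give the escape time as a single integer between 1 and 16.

Answer: 2

Derivation:
z_0 = 0 + 0i, c = 0.1730 + -1.4580i
Iter 1: z = 0.1730 + -1.4580i, |z|^2 = 2.1557
Iter 2: z = -1.9228 + -1.9625i, |z|^2 = 7.5486
Escaped at iteration 2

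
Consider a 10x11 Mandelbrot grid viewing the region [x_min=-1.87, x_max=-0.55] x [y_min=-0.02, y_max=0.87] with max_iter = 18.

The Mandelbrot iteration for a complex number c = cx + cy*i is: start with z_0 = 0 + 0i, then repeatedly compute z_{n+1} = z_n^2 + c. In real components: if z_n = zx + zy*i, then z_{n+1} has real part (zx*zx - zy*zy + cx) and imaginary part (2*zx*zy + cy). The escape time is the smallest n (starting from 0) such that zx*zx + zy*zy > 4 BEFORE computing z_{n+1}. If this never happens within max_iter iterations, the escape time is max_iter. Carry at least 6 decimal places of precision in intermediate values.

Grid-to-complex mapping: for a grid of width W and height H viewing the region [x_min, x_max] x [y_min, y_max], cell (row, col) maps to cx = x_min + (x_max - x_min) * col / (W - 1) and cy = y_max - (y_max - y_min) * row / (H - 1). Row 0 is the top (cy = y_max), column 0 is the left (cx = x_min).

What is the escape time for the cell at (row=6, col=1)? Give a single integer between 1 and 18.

Answer: 4

Derivation:
z_0 = 0 + 0i, c = -1.7233 + 0.3360i
Iter 1: z = -1.7233 + 0.3360i, |z|^2 = 3.0828
Iter 2: z = 1.1336 + -0.8221i, |z|^2 = 1.9610
Iter 3: z = -1.1140 + -1.5279i, |z|^2 = 3.5755
Iter 4: z = -2.8168 + 3.7401i, |z|^2 = 21.9231
Escaped at iteration 4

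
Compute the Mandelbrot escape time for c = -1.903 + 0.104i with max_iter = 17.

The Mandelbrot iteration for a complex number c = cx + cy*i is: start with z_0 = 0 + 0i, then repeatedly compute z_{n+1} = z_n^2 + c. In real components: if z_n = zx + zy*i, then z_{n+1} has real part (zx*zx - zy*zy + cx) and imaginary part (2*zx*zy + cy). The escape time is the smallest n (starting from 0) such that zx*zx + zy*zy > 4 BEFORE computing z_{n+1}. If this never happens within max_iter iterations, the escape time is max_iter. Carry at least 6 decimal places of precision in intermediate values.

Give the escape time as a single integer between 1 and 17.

z_0 = 0 + 0i, c = -1.9030 + 0.1040i
Iter 1: z = -1.9030 + 0.1040i, |z|^2 = 3.6322
Iter 2: z = 1.7076 + -0.2918i, |z|^2 = 3.0010
Iter 3: z = 0.9277 + -0.8926i, |z|^2 = 1.6574
Iter 4: z = -1.8391 + -1.5522i, |z|^2 = 5.7918
Escaped at iteration 4

Answer: 4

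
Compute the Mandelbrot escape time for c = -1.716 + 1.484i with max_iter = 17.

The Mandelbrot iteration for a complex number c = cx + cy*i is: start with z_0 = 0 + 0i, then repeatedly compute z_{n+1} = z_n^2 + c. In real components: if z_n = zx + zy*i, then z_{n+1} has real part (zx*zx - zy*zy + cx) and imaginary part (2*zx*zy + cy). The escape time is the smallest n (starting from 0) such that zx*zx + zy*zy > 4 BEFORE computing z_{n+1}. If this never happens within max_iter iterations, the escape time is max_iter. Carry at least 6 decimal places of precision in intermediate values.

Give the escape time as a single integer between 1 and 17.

z_0 = 0 + 0i, c = -1.7160 + 1.4840i
Iter 1: z = -1.7160 + 1.4840i, |z|^2 = 5.1469
Escaped at iteration 1

Answer: 1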